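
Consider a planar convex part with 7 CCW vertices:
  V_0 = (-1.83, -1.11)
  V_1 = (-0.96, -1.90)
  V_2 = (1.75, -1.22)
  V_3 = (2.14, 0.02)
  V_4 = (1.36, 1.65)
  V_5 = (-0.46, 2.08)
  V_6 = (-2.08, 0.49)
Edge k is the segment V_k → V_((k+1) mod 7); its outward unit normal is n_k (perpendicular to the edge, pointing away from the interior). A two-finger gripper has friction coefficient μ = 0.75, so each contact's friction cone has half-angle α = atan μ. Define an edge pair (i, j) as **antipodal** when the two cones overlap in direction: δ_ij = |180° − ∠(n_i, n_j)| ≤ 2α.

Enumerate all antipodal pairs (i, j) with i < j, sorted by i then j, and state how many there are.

α = atan 0.75 = 36.87°;  2α = 73.74°
n_0 = (-0.6722, -0.7403)
n_1 = (+0.2434, -0.9699)
n_2 = (+0.9539, -0.3000)
n_3 = (+0.9020, +0.4317)
n_4 = (+0.2299, +0.9732)
n_5 = (-0.7005, +0.7137)
n_6 = (-0.9880, -0.1544)
  (0,1): δ = 123.67°  ·
  (0,2): δ = 65.22°  ✓
  (0,3): δ = 22.19°  ✓
  (0,4): δ = 28.95°  ✓
  (0,5): δ = 86.71°  ·
  (0,6): δ = 141.12°  ·
  (1,2): δ = 121.55°  ·
  (1,3): δ = 78.51°  ·
  (1,4): δ = 27.38°  ✓
  (1,5): δ = 30.38°  ✓
  (1,6): δ = 84.79°  ·
  (2,3): δ = 136.97°  ·
  (2,4): δ = 85.83°  ·
  (2,5): δ = 28.08°  ✓
  (2,6): δ = 26.34°  ✓
  (3,4): δ = 128.87°  ·
  (3,5): δ = 71.11°  ✓
  (3,6): δ = 16.69°  ✓
  (4,5): δ = 122.24°  ·
  (4,6): δ = 67.83°  ✓
  (5,6): δ = 125.58°  ·
antipodal pairs: 10

count = 10; pairs: (0,2), (0,3), (0,4), (1,4), (1,5), (2,5), (2,6), (3,5), (3,6), (4,6)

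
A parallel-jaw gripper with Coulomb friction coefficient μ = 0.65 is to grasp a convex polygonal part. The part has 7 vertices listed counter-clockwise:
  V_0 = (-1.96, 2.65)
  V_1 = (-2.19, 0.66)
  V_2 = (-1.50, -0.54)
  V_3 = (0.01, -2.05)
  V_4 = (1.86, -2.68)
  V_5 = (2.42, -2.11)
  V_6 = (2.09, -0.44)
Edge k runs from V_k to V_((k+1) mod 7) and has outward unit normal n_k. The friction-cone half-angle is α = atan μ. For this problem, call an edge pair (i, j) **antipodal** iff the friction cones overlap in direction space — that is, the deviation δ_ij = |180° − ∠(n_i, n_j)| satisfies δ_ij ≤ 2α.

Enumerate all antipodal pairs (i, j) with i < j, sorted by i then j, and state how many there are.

α = atan 0.65 = 33.02°;  2α = 66.05°
n_0 = (-0.9934, +0.1148)
n_1 = (-0.8669, -0.4985)
n_2 = (-0.7071, -0.7071)
n_3 = (-0.3224, -0.9466)
n_4 = (+0.7133, -0.7008)
n_5 = (+0.9810, +0.1939)
n_6 = (+0.6066, +0.7950)
  (0,1): δ = 143.51°  ·
  (0,2): δ = 128.41°  ·
  (0,3): δ = 102.21°  ·
  (0,4): δ = 37.90°  ✓
  (0,5): δ = 17.77°  ✓
  (0,6): δ = 59.25°  ✓
  (1,2): δ = 164.90°  ·
  (1,3): δ = 138.70°  ·
  (1,4): δ = 74.39°  ·
  (1,5): δ = 18.72°  ✓
  (1,6): δ = 22.76°  ✓
  (2,3): δ = 153.81°  ·
  (2,4): δ = 89.49°  ·
  (2,5): δ = 33.82°  ✓
  (2,6): δ = 7.66°  ✓
  (3,4): δ = 115.69°  ·
  (3,5): δ = 60.02°  ✓
  (3,6): δ = 18.54°  ✓
  (4,5): δ = 124.33°  ·
  (4,6): δ = 82.85°  ·
  (5,6): δ = 138.52°  ·
antipodal pairs: 9

count = 9; pairs: (0,4), (0,5), (0,6), (1,5), (1,6), (2,5), (2,6), (3,5), (3,6)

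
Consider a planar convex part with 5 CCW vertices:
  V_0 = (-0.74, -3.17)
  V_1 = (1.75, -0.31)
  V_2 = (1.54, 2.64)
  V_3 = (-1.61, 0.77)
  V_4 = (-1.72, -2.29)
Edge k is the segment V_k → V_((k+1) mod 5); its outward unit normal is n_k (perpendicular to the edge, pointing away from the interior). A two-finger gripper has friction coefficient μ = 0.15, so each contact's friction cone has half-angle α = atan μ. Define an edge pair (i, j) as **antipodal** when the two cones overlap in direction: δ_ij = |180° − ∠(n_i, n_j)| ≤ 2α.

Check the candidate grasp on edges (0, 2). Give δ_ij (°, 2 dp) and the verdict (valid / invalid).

δ = 18.26°, invalid

α = atan 0.15 = 8.53°;  2α = 17.06°
edge 0: e_0 = (+2.49, +2.86);  n_0 = (+0.7542, -0.6566)
edge 2: e_2 = (-3.15, -1.87);  n_2 = (-0.5105, +0.8599)
∠(n_0, n_2) = 161.74°
δ = |180° − 161.74°| = 18.26°
18.26° > 2α = 17.06°  →  invalid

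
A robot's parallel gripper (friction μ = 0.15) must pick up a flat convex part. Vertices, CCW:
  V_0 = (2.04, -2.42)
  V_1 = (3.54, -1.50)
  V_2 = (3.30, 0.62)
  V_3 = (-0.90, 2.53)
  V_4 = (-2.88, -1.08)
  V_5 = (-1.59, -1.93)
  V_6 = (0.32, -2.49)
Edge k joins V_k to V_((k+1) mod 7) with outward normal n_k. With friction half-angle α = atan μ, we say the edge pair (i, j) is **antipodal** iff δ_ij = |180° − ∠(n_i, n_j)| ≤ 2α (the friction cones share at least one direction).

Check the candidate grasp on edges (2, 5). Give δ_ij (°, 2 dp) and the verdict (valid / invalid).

δ = 8.11°, valid

α = atan 0.15 = 8.53°;  2α = 17.06°
edge 2: e_2 = (-4.20, +1.91);  n_2 = (+0.4140, +0.9103)
edge 5: e_5 = (+1.91, -0.56);  n_5 = (-0.2814, -0.9596)
∠(n_2, n_5) = 171.89°
δ = |180° − 171.89°| = 8.11°
8.11° ≤ 2α = 17.06°  →  valid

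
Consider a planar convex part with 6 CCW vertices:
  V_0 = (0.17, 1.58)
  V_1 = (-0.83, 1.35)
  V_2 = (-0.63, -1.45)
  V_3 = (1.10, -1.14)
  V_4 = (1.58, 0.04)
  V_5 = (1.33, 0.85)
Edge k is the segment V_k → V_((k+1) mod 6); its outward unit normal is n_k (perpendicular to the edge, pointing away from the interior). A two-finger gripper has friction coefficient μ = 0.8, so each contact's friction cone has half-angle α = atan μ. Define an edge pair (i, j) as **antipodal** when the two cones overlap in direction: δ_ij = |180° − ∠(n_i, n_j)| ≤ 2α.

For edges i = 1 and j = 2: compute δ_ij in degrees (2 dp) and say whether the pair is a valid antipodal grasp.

δ = 83.93°, invalid

α = atan 0.8 = 38.66°;  2α = 77.32°
edge 1: e_1 = (+0.20, -2.80);  n_1 = (-0.9975, -0.0712)
edge 2: e_2 = (+1.73, +0.31);  n_2 = (+0.1764, -0.9843)
∠(n_1, n_2) = 96.07°
δ = |180° − 96.07°| = 83.93°
83.93° > 2α = 77.32°  →  invalid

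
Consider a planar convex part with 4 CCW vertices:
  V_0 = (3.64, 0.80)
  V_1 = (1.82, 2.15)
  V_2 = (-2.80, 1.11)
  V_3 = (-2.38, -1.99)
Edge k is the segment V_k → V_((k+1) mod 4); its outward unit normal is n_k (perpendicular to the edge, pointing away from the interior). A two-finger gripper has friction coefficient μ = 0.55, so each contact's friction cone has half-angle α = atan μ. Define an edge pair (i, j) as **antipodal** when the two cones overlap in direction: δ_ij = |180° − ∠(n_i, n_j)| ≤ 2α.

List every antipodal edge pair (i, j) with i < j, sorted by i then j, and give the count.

count = 2; pairs: (0,2), (1,3)

α = atan 0.55 = 28.81°;  2α = 57.62°
n_0 = (+0.5958, +0.8032)
n_1 = (-0.2196, +0.9756)
n_2 = (-0.9909, -0.1343)
n_3 = (+0.4205, -0.9073)
  (0,1): δ = 130.75°  ·
  (0,2): δ = 45.72°  ✓
  (0,3): δ = 61.43°  ·
  (1,2): δ = 94.97°  ·
  (1,3): δ = 12.18°  ✓
  (2,3): δ = 72.85°  ·
antipodal pairs: 2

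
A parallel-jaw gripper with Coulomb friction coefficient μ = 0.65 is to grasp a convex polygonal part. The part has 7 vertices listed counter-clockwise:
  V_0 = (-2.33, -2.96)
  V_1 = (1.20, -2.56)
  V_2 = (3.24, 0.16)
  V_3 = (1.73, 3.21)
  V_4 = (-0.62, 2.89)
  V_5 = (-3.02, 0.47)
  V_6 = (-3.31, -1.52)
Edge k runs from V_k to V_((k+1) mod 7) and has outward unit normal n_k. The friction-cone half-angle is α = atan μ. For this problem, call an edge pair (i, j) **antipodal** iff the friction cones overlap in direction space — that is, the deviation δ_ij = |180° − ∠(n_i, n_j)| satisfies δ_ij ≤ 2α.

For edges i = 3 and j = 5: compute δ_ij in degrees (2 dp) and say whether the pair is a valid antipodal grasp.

δ = 106.05°, invalid

α = atan 0.65 = 33.02°;  2α = 66.05°
edge 3: e_3 = (-2.35, -0.32);  n_3 = (-0.1349, +0.9909)
edge 5: e_5 = (-0.29, -1.99);  n_5 = (-0.9895, +0.1442)
∠(n_3, n_5) = 73.95°
δ = |180° − 73.95°| = 106.05°
106.05° > 2α = 66.05°  →  invalid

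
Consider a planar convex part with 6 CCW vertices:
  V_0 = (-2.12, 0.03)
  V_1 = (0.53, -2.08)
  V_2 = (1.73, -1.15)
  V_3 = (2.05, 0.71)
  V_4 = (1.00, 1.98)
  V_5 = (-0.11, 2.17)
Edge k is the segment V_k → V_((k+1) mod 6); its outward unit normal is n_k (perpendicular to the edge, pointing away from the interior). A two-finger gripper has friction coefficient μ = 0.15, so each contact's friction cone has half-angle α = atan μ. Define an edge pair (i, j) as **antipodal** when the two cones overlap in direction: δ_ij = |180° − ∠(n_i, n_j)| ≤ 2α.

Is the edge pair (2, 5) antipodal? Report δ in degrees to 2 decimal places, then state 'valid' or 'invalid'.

α = atan 0.15 = 8.53°;  2α = 17.06°
edge 2: e_2 = (+0.32, +1.86);  n_2 = (+0.9855, -0.1696)
edge 5: e_5 = (-2.01, -2.14);  n_5 = (-0.7289, +0.6846)
∠(n_2, n_5) = 146.56°
δ = |180° − 146.56°| = 33.44°
33.44° > 2α = 17.06°  →  invalid

δ = 33.44°, invalid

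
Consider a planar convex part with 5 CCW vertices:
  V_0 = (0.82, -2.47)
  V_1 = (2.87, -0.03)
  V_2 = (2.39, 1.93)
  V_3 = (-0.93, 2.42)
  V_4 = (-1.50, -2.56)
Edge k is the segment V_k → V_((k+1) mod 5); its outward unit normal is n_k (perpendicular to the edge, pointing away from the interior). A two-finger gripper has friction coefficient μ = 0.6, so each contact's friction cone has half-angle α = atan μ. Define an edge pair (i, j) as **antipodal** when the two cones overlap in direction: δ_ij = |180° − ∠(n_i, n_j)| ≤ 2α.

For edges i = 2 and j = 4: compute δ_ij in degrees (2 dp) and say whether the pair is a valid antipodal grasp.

α = atan 0.6 = 30.96°;  2α = 61.93°
edge 2: e_2 = (-3.32, +0.49);  n_2 = (+0.1460, +0.9893)
edge 4: e_4 = (+2.32, +0.09);  n_4 = (+0.0388, -0.9992)
∠(n_2, n_4) = 169.38°
δ = |180° − 169.38°| = 10.62°
10.62° ≤ 2α = 61.93°  →  valid

δ = 10.62°, valid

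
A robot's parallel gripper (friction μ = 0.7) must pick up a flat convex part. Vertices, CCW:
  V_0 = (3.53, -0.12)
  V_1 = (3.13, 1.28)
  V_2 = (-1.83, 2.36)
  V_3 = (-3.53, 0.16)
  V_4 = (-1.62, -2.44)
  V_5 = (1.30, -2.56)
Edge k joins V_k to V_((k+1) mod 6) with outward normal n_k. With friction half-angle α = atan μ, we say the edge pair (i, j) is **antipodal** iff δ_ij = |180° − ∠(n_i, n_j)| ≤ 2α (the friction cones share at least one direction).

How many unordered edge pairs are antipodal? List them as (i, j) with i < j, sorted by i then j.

α = atan 0.7 = 34.99°;  2α = 69.98°
n_0 = (+0.9615, +0.2747)
n_1 = (+0.2128, +0.9771)
n_2 = (-0.7913, +0.6114)
n_3 = (-0.8059, -0.5920)
n_4 = (-0.0411, -0.9992)
n_5 = (+0.7382, -0.6746)
  (0,1): δ = 118.23°  ·
  (0,2): δ = 53.64°  ✓
  (0,3): δ = 20.36°  ✓
  (0,4): δ = 71.70°  ·
  (0,5): δ = 121.63°  ·
  (1,2): δ = 115.41°  ·
  (1,3): δ = 41.41°  ✓
  (1,4): δ = 9.93°  ✓
  (1,5): δ = 59.86°  ✓
  (2,3): δ = 106.00°  ·
  (2,4): δ = 54.66°  ✓
  (2,5): δ = 4.73°  ✓
  (3,4): δ = 128.65°  ·
  (3,5): δ = 78.73°  ·
  (4,5): δ = 130.07°  ·
antipodal pairs: 7

count = 7; pairs: (0,2), (0,3), (1,3), (1,4), (1,5), (2,4), (2,5)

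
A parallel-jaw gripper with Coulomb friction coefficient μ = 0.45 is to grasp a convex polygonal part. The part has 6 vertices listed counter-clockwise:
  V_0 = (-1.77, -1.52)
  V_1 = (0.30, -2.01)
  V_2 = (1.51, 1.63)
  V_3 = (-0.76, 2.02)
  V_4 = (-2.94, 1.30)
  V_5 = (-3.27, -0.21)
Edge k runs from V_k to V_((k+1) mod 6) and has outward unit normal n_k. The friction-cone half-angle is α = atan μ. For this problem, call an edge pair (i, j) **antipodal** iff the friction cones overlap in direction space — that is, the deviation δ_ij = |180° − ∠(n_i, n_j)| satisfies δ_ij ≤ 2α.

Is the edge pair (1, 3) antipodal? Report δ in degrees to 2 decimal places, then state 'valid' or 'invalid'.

α = atan 0.45 = 24.23°;  2α = 48.46°
edge 1: e_1 = (+1.21, +3.64);  n_1 = (+0.9489, -0.3154)
edge 3: e_3 = (-2.18, -0.72);  n_3 = (-0.3136, +0.9496)
∠(n_1, n_3) = 126.66°
δ = |180° − 126.66°| = 53.34°
53.34° > 2α = 48.46°  →  invalid

δ = 53.34°, invalid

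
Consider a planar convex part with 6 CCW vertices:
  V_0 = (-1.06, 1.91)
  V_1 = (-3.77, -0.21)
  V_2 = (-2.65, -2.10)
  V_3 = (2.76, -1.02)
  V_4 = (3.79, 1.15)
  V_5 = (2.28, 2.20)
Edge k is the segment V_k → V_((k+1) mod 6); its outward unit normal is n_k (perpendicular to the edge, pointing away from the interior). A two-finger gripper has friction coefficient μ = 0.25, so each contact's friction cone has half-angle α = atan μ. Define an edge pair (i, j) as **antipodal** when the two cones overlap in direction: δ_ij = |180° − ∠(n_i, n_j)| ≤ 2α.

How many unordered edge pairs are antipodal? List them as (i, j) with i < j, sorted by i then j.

α = atan 0.25 = 14.04°;  2α = 28.07°
n_0 = (-0.6162, +0.7876)
n_1 = (-0.8603, -0.5098)
n_2 = (+0.1958, -0.9807)
n_3 = (+0.9034, -0.4288)
n_4 = (+0.5709, +0.8210)
n_5 = (-0.0865, +0.9963)
  (0,1): δ = 97.38°  ·
  (0,2): δ = 26.75°  ✓
  (0,3): δ = 26.57°  ✓
  (0,4): δ = 107.15°  ·
  (0,5): δ = 146.93°  ·
  (1,2): δ = 109.36°  ·
  (1,3): δ = 56.04°  ·
  (1,4): δ = 24.54°  ✓
  (1,5): δ = 64.31°  ·
  (2,3): δ = 126.68°  ·
  (2,4): δ = 46.10°  ·
  (2,5): δ = 6.33°  ✓
  (3,4): δ = 99.42°  ·
  (3,5): δ = 59.65°  ·
  (4,5): δ = 140.22°  ·
antipodal pairs: 4

count = 4; pairs: (0,2), (0,3), (1,4), (2,5)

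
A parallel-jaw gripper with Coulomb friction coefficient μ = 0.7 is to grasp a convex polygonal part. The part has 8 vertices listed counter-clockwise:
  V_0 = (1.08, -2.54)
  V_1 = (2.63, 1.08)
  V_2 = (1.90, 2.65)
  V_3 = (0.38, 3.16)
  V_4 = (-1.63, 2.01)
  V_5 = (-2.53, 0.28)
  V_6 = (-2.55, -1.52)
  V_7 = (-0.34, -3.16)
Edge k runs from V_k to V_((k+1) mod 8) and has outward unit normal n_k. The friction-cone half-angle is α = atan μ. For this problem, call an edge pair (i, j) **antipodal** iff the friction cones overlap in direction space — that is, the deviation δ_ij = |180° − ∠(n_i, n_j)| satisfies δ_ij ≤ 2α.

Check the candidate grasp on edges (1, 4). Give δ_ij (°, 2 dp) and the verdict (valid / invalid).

δ = 52.42°, valid

α = atan 0.7 = 34.99°;  2α = 69.98°
edge 1: e_1 = (-0.73, +1.57);  n_1 = (+0.9068, +0.4216)
edge 4: e_4 = (-0.90, -1.73);  n_4 = (-0.8871, +0.4615)
∠(n_1, n_4) = 127.58°
δ = |180° − 127.58°| = 52.42°
52.42° ≤ 2α = 69.98°  →  valid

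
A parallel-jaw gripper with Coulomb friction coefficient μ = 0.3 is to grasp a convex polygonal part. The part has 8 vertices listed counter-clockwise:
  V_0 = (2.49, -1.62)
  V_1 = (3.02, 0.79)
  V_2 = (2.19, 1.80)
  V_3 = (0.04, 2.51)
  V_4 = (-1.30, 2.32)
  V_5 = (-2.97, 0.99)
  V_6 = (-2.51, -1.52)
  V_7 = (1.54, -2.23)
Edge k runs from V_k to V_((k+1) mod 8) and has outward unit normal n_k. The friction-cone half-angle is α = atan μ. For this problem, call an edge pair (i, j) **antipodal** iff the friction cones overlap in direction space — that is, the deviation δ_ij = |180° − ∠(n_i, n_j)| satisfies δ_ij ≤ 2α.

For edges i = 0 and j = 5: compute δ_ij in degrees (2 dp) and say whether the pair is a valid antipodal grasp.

α = atan 0.3 = 16.70°;  2α = 33.40°
edge 0: e_0 = (+0.53, +2.41);  n_0 = (+0.9767, -0.2148)
edge 5: e_5 = (+0.46, -2.51);  n_5 = (-0.9836, -0.1803)
∠(n_0, n_5) = 157.21°
δ = |180° − 157.21°| = 22.79°
22.79° ≤ 2α = 33.40°  →  valid

δ = 22.79°, valid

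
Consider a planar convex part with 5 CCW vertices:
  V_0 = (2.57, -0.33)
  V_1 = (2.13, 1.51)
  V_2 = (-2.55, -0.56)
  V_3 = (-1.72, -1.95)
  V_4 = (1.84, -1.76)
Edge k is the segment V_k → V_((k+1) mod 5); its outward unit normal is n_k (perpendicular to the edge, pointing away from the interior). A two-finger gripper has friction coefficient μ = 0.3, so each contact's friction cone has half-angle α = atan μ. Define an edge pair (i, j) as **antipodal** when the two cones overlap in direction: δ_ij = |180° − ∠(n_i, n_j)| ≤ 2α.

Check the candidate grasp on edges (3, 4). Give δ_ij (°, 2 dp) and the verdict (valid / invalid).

α = atan 0.3 = 16.70°;  2α = 33.40°
edge 3: e_3 = (+3.56, +0.19);  n_3 = (+0.0533, -0.9986)
edge 4: e_4 = (+0.73, +1.43);  n_4 = (+0.8907, -0.4547)
∠(n_3, n_4) = 59.90°
δ = |180° − 59.90°| = 120.10°
120.10° > 2α = 33.40°  →  invalid

δ = 120.10°, invalid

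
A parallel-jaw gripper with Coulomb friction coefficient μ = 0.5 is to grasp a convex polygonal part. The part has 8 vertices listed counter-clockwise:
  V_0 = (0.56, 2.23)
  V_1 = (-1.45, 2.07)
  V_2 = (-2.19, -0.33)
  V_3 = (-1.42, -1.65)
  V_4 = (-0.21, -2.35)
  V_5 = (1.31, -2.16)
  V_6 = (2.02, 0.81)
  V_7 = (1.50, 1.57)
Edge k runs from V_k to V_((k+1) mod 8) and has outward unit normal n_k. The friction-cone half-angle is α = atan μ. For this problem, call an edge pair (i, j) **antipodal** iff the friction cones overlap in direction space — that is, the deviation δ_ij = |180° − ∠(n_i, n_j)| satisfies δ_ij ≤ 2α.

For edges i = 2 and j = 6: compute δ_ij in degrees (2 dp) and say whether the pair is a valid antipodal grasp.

α = atan 0.5 = 26.57°;  2α = 53.13°
edge 2: e_2 = (+0.77, -1.32);  n_2 = (-0.8638, -0.5039)
edge 6: e_6 = (-0.52, +0.76);  n_6 = (+0.8253, +0.5647)
∠(n_2, n_6) = 175.88°
δ = |180° − 175.88°| = 4.12°
4.12° ≤ 2α = 53.13°  →  valid

δ = 4.12°, valid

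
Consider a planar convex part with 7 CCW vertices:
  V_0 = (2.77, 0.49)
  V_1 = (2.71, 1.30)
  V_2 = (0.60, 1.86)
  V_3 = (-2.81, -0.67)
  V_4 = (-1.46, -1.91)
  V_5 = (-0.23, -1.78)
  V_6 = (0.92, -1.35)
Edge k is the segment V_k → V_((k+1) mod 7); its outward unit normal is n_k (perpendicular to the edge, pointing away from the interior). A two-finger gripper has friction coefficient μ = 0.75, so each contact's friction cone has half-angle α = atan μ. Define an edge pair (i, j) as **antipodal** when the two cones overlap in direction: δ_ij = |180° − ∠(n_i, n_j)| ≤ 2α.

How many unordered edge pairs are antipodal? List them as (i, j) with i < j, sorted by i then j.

α = atan 0.75 = 36.87°;  2α = 73.74°
n_0 = (+0.9973, +0.0739)
n_1 = (+0.2565, +0.9665)
n_2 = (-0.5958, +0.8031)
n_3 = (-0.6765, -0.7365)
n_4 = (+0.1051, -0.9945)
n_5 = (+0.3502, -0.9367)
n_6 = (+0.7052, -0.7090)
  (0,1): δ = 109.10°  ·
  (0,2): δ = 57.66°  ✓
  (0,3): δ = 43.20°  ✓
  (0,4): δ = 91.80°  ·
  (0,5): δ = 106.27°  ·
  (0,6): δ = 130.61°  ·
  (1,2): δ = 128.56°  ·
  (1,3): δ = 27.70°  ✓
  (1,4): δ = 20.90°  ✓
  (1,5): δ = 35.37°  ✓
  (1,6): δ = 59.71°  ✓
  (2,3): δ = 79.14°  ·
  (2,4): δ = 30.54°  ✓
  (2,5): δ = 16.07°  ✓
  (2,6): δ = 8.27°  ✓
  (3,4): δ = 131.40°  ·
  (3,5): δ = 116.93°  ·
  (3,6): δ = 92.59°  ·
  (4,5): δ = 165.53°  ·
  (4,6): δ = 141.19°  ·
  (5,6): δ = 155.66°  ·
antipodal pairs: 9

count = 9; pairs: (0,2), (0,3), (1,3), (1,4), (1,5), (1,6), (2,4), (2,5), (2,6)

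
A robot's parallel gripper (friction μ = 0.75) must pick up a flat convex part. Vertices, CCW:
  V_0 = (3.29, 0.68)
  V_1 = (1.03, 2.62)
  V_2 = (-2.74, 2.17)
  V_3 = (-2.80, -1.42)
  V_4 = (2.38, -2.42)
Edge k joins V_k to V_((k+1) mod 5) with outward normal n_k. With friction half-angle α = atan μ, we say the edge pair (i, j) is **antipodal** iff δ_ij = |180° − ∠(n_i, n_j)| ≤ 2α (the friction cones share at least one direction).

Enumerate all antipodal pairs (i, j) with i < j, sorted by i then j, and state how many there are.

α = atan 0.75 = 36.87°;  2α = 73.74°
n_0 = (+0.6513, +0.7588)
n_1 = (-0.1185, +0.9930)
n_2 = (-0.9999, +0.0167)
n_3 = (-0.1896, -0.9819)
n_4 = (+0.9595, -0.2817)
  (0,1): δ = 132.55°  ·
  (0,2): δ = 50.31°  ✓
  (0,3): δ = 29.72°  ✓
  (0,4): δ = 114.28°  ·
  (1,2): δ = 97.76°  ·
  (1,3): δ = 17.73°  ✓
  (1,4): δ = 66.83°  ✓
  (2,3): δ = 99.97°  ·
  (2,4): δ = 15.40°  ✓
  (3,4): δ = 95.43°  ·
antipodal pairs: 5

count = 5; pairs: (0,2), (0,3), (1,3), (1,4), (2,4)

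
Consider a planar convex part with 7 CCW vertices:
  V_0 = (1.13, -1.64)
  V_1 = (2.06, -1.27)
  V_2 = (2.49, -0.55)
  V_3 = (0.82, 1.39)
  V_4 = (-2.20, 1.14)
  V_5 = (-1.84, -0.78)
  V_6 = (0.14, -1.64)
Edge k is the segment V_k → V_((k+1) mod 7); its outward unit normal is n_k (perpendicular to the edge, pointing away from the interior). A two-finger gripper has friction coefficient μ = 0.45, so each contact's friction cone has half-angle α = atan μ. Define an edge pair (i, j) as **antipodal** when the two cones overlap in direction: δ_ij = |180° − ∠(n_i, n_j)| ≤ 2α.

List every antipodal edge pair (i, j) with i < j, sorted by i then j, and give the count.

α = atan 0.45 = 24.23°;  2α = 48.46°
n_0 = (+0.3697, -0.9292)
n_1 = (+0.8585, -0.5127)
n_2 = (+0.7579, +0.6524)
n_3 = (-0.0825, +0.9966)
n_4 = (-0.9829, -0.1843)
n_5 = (-0.3984, -0.9172)
n_6 = (+0.0000, -1.0000)
  (0,1): δ = 142.54°  ·
  (0,2): δ = 70.97°  ·
  (0,3): δ = 16.96°  ✓
  (0,4): δ = 78.92°  ·
  (0,5): δ = 134.83°  ·
  (0,6): δ = 158.30°  ·
  (1,2): δ = 108.43°  ·
  (1,3): δ = 54.42°  ·
  (1,4): δ = 41.47°  ✓
  (1,5): δ = 97.37°  ·
  (1,6): δ = 120.85°  ·
  (2,3): δ = 125.99°  ·
  (2,4): δ = 30.10°  ✓
  (2,5): δ = 25.80°  ✓
  (2,6): δ = 49.28°  ·
  (3,4): δ = 84.11°  ·
  (3,5): δ = 28.21°  ✓
  (3,6): δ = 4.73°  ✓
  (4,5): δ = 124.10°  ·
  (4,6): δ = 100.62°  ·
  (5,6): δ = 156.52°  ·
antipodal pairs: 6

count = 6; pairs: (0,3), (1,4), (2,4), (2,5), (3,5), (3,6)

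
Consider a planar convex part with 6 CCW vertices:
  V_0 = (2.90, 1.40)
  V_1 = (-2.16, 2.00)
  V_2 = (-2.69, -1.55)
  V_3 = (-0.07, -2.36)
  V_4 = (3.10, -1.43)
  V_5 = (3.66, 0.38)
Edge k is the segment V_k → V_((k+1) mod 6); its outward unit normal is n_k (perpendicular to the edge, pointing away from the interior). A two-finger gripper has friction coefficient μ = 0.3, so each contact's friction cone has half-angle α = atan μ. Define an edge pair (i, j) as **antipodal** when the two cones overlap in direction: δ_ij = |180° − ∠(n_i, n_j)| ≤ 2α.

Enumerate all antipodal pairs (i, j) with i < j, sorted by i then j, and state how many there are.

count = 3; pairs: (0,2), (0,3), (1,4)

α = atan 0.3 = 16.70°;  2α = 33.40°
n_0 = (+0.1178, +0.9930)
n_1 = (-0.9890, +0.1477)
n_2 = (-0.2954, -0.9554)
n_3 = (+0.2815, -0.9596)
n_4 = (+0.9553, -0.2956)
n_5 = (+0.8019, +0.5975)
  (0,1): δ = 91.73°  ·
  (0,2): δ = 10.42°  ✓
  (0,3): δ = 23.11°  ✓
  (0,4): δ = 79.57°  ·
  (0,5): δ = 133.45°  ·
  (1,2): δ = 98.69°  ·
  (1,3): δ = 65.16°  ·
  (1,4): δ = 8.70°  ✓
  (1,5): δ = 45.18°  ·
  (2,3): δ = 146.47°  ·
  (2,4): δ = 90.01°  ·
  (2,5): δ = 36.13°  ·
  (3,4): δ = 123.54°  ·
  (3,5): δ = 69.66°  ·
  (4,5): δ = 126.12°  ·
antipodal pairs: 3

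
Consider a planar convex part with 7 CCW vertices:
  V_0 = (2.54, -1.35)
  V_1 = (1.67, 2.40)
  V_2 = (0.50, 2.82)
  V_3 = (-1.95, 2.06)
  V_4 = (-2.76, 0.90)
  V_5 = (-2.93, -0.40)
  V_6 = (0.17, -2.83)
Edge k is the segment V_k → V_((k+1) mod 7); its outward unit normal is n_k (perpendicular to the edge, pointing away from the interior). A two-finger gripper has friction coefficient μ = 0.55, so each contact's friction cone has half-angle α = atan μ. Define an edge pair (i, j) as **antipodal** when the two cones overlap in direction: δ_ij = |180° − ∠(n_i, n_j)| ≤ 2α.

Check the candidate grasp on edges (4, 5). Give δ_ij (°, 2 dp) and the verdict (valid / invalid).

α = atan 0.55 = 28.81°;  2α = 57.62°
edge 4: e_4 = (-0.17, -1.30);  n_4 = (-0.9916, +0.1297)
edge 5: e_5 = (+3.10, -2.43);  n_5 = (-0.6169, -0.7870)
∠(n_4, n_5) = 59.36°
δ = |180° − 59.36°| = 120.64°
120.64° > 2α = 57.62°  →  invalid

δ = 120.64°, invalid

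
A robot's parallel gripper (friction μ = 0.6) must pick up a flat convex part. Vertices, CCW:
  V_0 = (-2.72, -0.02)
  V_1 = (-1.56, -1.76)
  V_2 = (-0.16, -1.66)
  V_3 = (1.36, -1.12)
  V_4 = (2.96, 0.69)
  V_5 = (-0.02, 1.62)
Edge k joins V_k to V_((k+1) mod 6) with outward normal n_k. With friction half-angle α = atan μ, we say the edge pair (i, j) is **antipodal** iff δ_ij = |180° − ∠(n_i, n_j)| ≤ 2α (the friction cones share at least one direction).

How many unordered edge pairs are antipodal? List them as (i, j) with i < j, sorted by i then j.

α = atan 0.6 = 30.96°;  2α = 61.93°
n_0 = (-0.8321, -0.5547)
n_1 = (+0.0712, -0.9975)
n_2 = (+0.3348, -0.9423)
n_3 = (+0.7492, -0.6623)
n_4 = (+0.2979, +0.9546)
n_5 = (-0.5191, +0.8547)
  (0,1): δ = 119.60°  ·
  (0,2): δ = 104.13°  ·
  (0,3): δ = 75.17°  ·
  (0,4): δ = 38.98°  ✓
  (0,5): δ = 87.58°  ·
  (1,2): δ = 164.53°  ·
  (1,3): δ = 135.56°  ·
  (1,4): δ = 21.42°  ✓
  (1,5): δ = 27.19°  ✓
  (2,3): δ = 151.03°  ·
  (2,4): δ = 36.89°  ✓
  (2,5): δ = 11.72°  ✓
  (3,4): δ = 65.86°  ·
  (3,5): δ = 17.25°  ✓
  (4,5): δ = 131.39°  ·
antipodal pairs: 6

count = 6; pairs: (0,4), (1,4), (1,5), (2,4), (2,5), (3,5)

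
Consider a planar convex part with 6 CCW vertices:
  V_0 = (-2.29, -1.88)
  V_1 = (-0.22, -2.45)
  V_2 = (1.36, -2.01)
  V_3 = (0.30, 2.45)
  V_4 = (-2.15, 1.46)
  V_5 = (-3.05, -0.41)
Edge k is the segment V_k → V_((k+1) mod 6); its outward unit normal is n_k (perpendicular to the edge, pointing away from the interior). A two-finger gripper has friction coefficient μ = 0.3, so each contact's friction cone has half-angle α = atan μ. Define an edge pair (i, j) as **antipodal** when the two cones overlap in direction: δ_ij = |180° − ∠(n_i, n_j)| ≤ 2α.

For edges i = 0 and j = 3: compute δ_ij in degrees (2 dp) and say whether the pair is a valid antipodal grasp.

δ = 37.40°, invalid

α = atan 0.3 = 16.70°;  2α = 33.40°
edge 0: e_0 = (+2.07, -0.57);  n_0 = (-0.2655, -0.9641)
edge 3: e_3 = (-2.45, -0.99);  n_3 = (-0.3747, +0.9272)
∠(n_0, n_3) = 142.60°
δ = |180° − 142.60°| = 37.40°
37.40° > 2α = 33.40°  →  invalid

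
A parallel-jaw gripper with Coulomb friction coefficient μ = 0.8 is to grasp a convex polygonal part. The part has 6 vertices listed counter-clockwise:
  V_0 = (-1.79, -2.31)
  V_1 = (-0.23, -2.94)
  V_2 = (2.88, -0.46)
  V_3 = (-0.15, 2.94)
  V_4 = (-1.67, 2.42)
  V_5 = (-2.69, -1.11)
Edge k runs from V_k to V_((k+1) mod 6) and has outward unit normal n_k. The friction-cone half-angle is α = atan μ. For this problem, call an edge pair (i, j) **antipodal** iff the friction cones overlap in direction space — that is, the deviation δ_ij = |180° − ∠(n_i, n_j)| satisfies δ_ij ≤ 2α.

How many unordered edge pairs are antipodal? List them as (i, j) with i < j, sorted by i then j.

count = 7; pairs: (0,2), (0,3), (1,3), (1,4), (2,4), (2,5), (3,5)

α = atan 0.8 = 38.66°;  2α = 77.32°
n_0 = (-0.3745, -0.9272)
n_1 = (+0.6235, -0.7818)
n_2 = (+0.7466, +0.6653)
n_3 = (-0.3237, +0.9462)
n_4 = (-0.9607, +0.2776)
n_5 = (-0.8000, -0.6000)
  (0,1): δ = 119.44°  ·
  (0,2): δ = 26.30°  ✓
  (0,3): δ = 40.88°  ✓
  (0,4): δ = 95.87°  ·
  (0,5): δ = 148.86°  ·
  (1,2): δ = 86.86°  ·
  (1,3): δ = 19.68°  ✓
  (1,4): δ = 35.31°  ✓
  (1,5): δ = 88.30°  ·
  (2,3): δ = 112.82°  ·
  (2,4): δ = 57.82°  ✓
  (2,5): δ = 4.84°  ✓
  (3,4): δ = 125.00°  ·
  (3,5): δ = 72.02°  ✓
  (4,5): δ = 127.01°  ·
antipodal pairs: 7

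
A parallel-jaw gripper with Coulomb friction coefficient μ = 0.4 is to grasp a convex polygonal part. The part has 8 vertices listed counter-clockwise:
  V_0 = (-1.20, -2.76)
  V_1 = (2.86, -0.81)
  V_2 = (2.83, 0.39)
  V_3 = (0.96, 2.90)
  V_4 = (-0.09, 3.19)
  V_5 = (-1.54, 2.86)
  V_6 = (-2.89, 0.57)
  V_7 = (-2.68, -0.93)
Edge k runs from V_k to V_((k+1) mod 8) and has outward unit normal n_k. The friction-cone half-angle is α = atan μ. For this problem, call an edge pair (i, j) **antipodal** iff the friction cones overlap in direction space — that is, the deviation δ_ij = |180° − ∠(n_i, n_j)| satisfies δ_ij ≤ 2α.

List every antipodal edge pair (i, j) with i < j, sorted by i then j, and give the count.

count = 9; pairs: (0,3), (0,4), (0,5), (1,5), (1,6), (1,7), (2,6), (2,7), (3,7)

α = atan 0.4 = 21.80°;  2α = 43.60°
n_0 = (+0.4329, -0.9014)
n_1 = (+0.9997, +0.0250)
n_2 = (+0.8019, +0.5974)
n_3 = (+0.2662, +0.9639)
n_4 = (-0.2219, +0.9751)
n_5 = (-0.8615, +0.5078)
n_6 = (-0.9903, -0.1386)
n_7 = (-0.7775, -0.6288)
  (0,1): δ = 114.22°  ·
  (0,2): δ = 78.97°  ·
  (0,3): δ = 41.09°  ✓
  (0,4): δ = 12.83°  ✓
  (0,5): δ = 33.83°  ✓
  (0,6): δ = 72.31°  ·
  (0,7): δ = 103.31°  ·
  (1,2): δ = 144.75°  ·
  (1,3): δ = 106.87°  ·
  (1,4): δ = 78.61°  ·
  (1,5): δ = 31.95°  ✓
  (1,6): δ = 6.54°  ✓
  (1,7): δ = 37.53°  ✓
  (2,3): δ = 142.13°  ·
  (2,4): δ = 113.87°  ·
  (2,5): δ = 67.21°  ·
  (2,6): δ = 28.72°  ✓
  (2,7): δ = 2.28°  ✓
  (3,4): δ = 151.74°  ·
  (3,5): δ = 105.08°  ·
  (3,6): δ = 66.59°  ·
  (3,7): δ = 35.60°  ✓
  (4,5): δ = 133.34°  ·
  (4,6): δ = 94.85°  ·
  (4,7): δ = 63.86°  ·
  (5,6): δ = 141.51°  ·
  (5,7): δ = 110.52°  ·
  (6,7): δ = 149.01°  ·
antipodal pairs: 9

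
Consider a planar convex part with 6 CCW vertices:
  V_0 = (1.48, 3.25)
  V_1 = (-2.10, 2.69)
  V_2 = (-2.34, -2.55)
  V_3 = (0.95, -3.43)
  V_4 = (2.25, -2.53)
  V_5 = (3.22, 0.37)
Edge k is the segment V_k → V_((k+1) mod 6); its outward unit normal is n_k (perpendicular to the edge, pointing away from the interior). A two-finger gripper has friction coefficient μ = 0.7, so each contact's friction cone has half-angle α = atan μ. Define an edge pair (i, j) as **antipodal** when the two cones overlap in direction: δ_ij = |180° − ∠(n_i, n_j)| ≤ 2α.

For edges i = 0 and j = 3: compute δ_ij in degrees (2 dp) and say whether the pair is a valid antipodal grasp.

δ = 25.80°, valid

α = atan 0.7 = 34.99°;  2α = 69.98°
edge 0: e_0 = (-3.58, -0.56);  n_0 = (-0.1545, +0.9880)
edge 3: e_3 = (+1.30, +0.90);  n_3 = (+0.5692, -0.8222)
∠(n_0, n_3) = 154.20°
δ = |180° − 154.20°| = 25.80°
25.80° ≤ 2α = 69.98°  →  valid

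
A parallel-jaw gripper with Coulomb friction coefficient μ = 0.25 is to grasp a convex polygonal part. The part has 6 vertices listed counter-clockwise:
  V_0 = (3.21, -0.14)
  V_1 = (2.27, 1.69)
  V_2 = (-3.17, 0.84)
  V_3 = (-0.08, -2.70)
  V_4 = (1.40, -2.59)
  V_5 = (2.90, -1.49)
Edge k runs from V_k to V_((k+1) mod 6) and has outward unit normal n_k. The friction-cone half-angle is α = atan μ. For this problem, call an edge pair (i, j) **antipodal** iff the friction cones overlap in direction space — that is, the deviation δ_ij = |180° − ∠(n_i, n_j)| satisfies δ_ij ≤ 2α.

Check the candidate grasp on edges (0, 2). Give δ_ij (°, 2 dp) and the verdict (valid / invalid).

δ = 13.93°, valid

α = atan 0.25 = 14.04°;  2α = 28.07°
edge 0: e_0 = (-0.94, +1.83);  n_0 = (+0.8895, +0.4569)
edge 2: e_2 = (+3.09, -3.54);  n_2 = (-0.7534, -0.6576)
∠(n_0, n_2) = 166.07°
δ = |180° − 166.07°| = 13.93°
13.93° ≤ 2α = 28.07°  →  valid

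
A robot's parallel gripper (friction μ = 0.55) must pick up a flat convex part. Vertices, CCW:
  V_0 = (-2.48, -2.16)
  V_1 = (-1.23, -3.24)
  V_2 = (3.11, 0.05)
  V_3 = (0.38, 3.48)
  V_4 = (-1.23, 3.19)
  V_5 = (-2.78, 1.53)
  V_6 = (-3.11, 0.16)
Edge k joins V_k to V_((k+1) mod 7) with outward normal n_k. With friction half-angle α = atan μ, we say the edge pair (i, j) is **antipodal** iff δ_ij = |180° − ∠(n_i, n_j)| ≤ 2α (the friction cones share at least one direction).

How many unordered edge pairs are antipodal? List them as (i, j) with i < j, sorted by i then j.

count = 7; pairs: (0,2), (0,3), (1,3), (1,4), (1,5), (2,5), (2,6)

α = atan 0.55 = 28.81°;  2α = 57.62°
n_0 = (-0.6538, -0.7567)
n_1 = (+0.6041, -0.7969)
n_2 = (+0.7824, +0.6227)
n_3 = (-0.1773, +0.9842)
n_4 = (-0.7309, +0.6825)
n_5 = (-0.9722, +0.2342)
n_6 = (-0.9651, -0.2621)
  (0,1): δ = 102.01°  ·
  (0,2): δ = 10.66°  ✓
  (0,3): δ = 51.04°  ✓
  (0,4): δ = 87.79°  ·
  (0,5): δ = 117.28°  ·
  (0,6): δ = 146.02°  ·
  (1,2): δ = 88.65°  ·
  (1,3): δ = 26.95°  ✓
  (1,4): δ = 9.80°  ✓
  (1,5): δ = 39.29°  ✓
  (1,6): δ = 68.03°  ·
  (2,3): δ = 118.31°  ·
  (2,4): δ = 81.55°  ·
  (2,5): δ = 52.06°  ✓
  (2,6): δ = 23.32°  ✓
  (3,4): δ = 143.25°  ·
  (3,5): δ = 113.75°  ·
  (3,6): δ = 85.02°  ·
  (4,5): δ = 150.51°  ·
  (4,6): δ = 121.77°  ·
  (5,6): δ = 151.26°  ·
antipodal pairs: 7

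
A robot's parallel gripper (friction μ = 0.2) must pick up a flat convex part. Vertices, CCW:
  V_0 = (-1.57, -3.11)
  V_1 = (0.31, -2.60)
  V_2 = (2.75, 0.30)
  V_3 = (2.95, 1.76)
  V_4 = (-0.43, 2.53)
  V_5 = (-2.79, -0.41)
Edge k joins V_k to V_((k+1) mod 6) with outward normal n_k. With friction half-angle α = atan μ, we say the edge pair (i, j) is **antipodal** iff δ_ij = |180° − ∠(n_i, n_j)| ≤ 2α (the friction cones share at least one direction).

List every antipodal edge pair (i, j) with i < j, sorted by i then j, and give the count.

count = 1; pairs: (1,4)

α = atan 0.2 = 11.31°;  2α = 22.62°
n_0 = (+0.2618, -0.9651)
n_1 = (+0.7652, -0.6438)
n_2 = (+0.9907, -0.1357)
n_3 = (+0.2221, +0.9750)
n_4 = (-0.7798, +0.6260)
n_5 = (-0.9113, -0.4118)
  (0,1): δ = 145.25°  ·
  (0,2): δ = 112.98°  ·
  (0,3): δ = 28.01°  ·
  (0,4): δ = 36.07°  ·
  (0,5): δ = 99.14°  ·
  (1,2): δ = 147.72°  ·
  (1,3): δ = 62.76°  ·
  (1,4): δ = 1.32°  ✓
  (1,5): δ = 64.39°  ·
  (2,3): δ = 95.03°  ·
  (2,4): δ = 30.95°  ·
  (2,5): δ = 32.12°  ·
  (3,4): δ = 115.92°  ·
  (3,5): δ = 52.85°  ·
  (4,5): δ = 116.93°  ·
antipodal pairs: 1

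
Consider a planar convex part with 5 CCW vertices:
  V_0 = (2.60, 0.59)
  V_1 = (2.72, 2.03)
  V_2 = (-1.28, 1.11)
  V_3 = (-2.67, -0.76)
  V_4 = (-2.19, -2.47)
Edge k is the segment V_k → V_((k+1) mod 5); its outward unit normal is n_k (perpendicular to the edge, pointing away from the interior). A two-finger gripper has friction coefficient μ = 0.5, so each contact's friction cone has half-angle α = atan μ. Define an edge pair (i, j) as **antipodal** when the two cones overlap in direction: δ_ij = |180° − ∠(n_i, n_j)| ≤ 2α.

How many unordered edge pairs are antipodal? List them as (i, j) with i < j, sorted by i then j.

α = atan 0.5 = 26.57°;  2α = 53.13°
n_0 = (+0.9965, -0.0830)
n_1 = (-0.2241, +0.9746)
n_2 = (-0.8026, +0.5966)
n_3 = (-0.9628, -0.2703)
n_4 = (+0.5384, -0.8427)
  (0,1): δ = 72.28°  ·
  (0,2): δ = 31.86°  ✓
  (0,3): δ = 20.44°  ✓
  (0,4): δ = 127.34°  ·
  (1,2): δ = 139.58°  ·
  (1,3): δ = 87.27°  ·
  (1,4): δ = 19.62°  ✓
  (2,3): δ = 127.70°  ·
  (2,4): δ = 20.80°  ✓
  (3,4): δ = 73.11°  ·
antipodal pairs: 4

count = 4; pairs: (0,2), (0,3), (1,4), (2,4)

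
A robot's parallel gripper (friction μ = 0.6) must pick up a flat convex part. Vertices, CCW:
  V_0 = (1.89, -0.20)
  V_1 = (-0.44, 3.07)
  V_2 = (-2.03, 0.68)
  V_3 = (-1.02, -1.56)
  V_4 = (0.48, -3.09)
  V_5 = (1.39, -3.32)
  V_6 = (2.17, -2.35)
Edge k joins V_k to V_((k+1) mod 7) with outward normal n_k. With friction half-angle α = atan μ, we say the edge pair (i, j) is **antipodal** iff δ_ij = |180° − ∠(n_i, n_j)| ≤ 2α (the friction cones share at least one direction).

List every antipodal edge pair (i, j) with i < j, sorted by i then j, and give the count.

count = 7; pairs: (0,2), (0,3), (0,4), (1,5), (1,6), (2,6), (3,6)

α = atan 0.6 = 30.96°;  2α = 61.93°
n_0 = (+0.8144, +0.5803)
n_1 = (-0.8326, +0.5539)
n_2 = (-0.9116, -0.4110)
n_3 = (-0.7141, -0.7001)
n_4 = (-0.2450, -0.9695)
n_5 = (+0.7793, -0.6267)
n_6 = (+0.9916, +0.1291)
  (0,1): δ = 69.11°  ·
  (0,2): δ = 11.20°  ✓
  (0,3): δ = 8.96°  ✓
  (0,4): δ = 40.34°  ✓
  (0,5): δ = 105.73°  ·
  (0,6): δ = 151.95°  ·
  (1,2): δ = 122.10°  ·
  (1,3): δ = 101.93°  ·
  (1,4): δ = 70.55°  ·
  (1,5): δ = 5.17°  ✓
  (1,6): δ = 41.05°  ✓
  (2,3): δ = 159.84°  ·
  (2,4): δ = 128.45°  ·
  (2,5): δ = 63.07°  ·
  (2,6): δ = 16.85°  ✓
  (3,4): δ = 148.62°  ·
  (3,5): δ = 83.24°  ·
  (3,6): δ = 37.01°  ✓
  (4,5): δ = 114.62°  ·
  (4,6): δ = 68.40°  ·
  (5,6): δ = 133.78°  ·
antipodal pairs: 7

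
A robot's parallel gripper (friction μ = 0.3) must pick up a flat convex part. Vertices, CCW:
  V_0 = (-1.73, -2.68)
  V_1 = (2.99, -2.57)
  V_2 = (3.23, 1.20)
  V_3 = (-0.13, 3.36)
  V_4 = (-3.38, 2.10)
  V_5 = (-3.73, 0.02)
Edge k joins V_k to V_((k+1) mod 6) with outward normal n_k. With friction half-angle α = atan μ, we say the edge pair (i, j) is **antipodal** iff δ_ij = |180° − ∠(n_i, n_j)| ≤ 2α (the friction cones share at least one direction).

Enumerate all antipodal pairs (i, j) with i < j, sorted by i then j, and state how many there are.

count = 3; pairs: (0,3), (1,4), (2,5)

α = atan 0.3 = 16.70°;  2α = 33.40°
n_0 = (+0.0233, -0.9997)
n_1 = (+0.9980, -0.0635)
n_2 = (+0.5408, +0.8412)
n_3 = (-0.3615, +0.9324)
n_4 = (-0.9861, +0.1659)
n_5 = (-0.8036, -0.5952)
  (0,1): δ = 94.98°  ·
  (0,2): δ = 34.07°  ·
  (0,3): δ = 19.86°  ✓
  (0,4): δ = 79.11°  ·
  (0,5): δ = 125.19°  ·
  (1,2): δ = 119.09°  ·
  (1,3): δ = 65.17°  ·
  (1,4): δ = 5.91°  ✓
  (1,5): δ = 40.17°  ·
  (2,3): δ = 126.07°  ·
  (2,4): δ = 66.82°  ·
  (2,5): δ = 20.74°  ✓
  (3,4): δ = 120.74°  ·
  (3,5): δ = 74.66°  ·
  (4,5): δ = 133.92°  ·
antipodal pairs: 3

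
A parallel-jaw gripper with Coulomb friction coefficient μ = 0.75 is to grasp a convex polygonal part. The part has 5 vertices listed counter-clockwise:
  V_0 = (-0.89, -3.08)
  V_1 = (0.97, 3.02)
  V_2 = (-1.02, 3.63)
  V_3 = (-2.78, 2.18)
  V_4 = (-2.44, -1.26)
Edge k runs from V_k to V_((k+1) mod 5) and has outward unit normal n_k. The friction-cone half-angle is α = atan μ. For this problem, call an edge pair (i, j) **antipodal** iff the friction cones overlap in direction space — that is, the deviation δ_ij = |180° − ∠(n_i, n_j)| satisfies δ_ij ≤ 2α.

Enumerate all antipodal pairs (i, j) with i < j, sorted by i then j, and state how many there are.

α = atan 0.75 = 36.87°;  2α = 73.74°
n_0 = (+0.9565, -0.2917)
n_1 = (+0.2931, +0.9561)
n_2 = (-0.6359, +0.7718)
n_3 = (-0.9952, -0.0984)
n_4 = (-0.7613, -0.6484)
  (0,1): δ = 90.08°  ·
  (0,2): δ = 33.56°  ✓
  (0,3): δ = 22.60°  ✓
  (0,4): δ = 57.38°  ✓
  (1,2): δ = 123.47°  ·
  (1,3): δ = 67.31°  ✓
  (1,4): δ = 32.54°  ✓
  (2,3): δ = 123.84°  ·
  (2,4): δ = 89.06°  ·
  (3,4): δ = 145.23°  ·
antipodal pairs: 5

count = 5; pairs: (0,2), (0,3), (0,4), (1,3), (1,4)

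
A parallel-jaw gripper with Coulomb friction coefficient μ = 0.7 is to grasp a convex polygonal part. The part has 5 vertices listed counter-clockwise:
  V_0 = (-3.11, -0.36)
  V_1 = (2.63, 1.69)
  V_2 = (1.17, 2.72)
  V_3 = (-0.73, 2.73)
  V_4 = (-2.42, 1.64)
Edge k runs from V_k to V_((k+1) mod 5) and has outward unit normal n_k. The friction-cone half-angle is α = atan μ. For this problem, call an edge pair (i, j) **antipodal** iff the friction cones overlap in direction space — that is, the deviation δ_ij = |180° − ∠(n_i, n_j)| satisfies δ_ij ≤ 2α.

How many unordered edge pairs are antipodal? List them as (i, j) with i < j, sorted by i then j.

α = atan 0.7 = 34.99°;  2α = 69.98°
n_0 = (+0.3363, -0.9417)
n_1 = (+0.5765, +0.8171)
n_2 = (+0.0053, +1.0000)
n_3 = (-0.5420, +0.8404)
n_4 = (-0.9453, +0.3261)
  (0,1): δ = 54.86°  ✓
  (0,2): δ = 19.96°  ✓
  (0,3): δ = 13.17°  ✓
  (0,4): δ = 51.31°  ✓
  (1,2): δ = 145.10°  ·
  (1,3): δ = 111.98°  ·
  (1,4): δ = 73.83°  ·
  (2,3): δ = 146.88°  ·
  (2,4): δ = 108.73°  ·
  (3,4): δ = 141.86°  ·
antipodal pairs: 4

count = 4; pairs: (0,1), (0,2), (0,3), (0,4)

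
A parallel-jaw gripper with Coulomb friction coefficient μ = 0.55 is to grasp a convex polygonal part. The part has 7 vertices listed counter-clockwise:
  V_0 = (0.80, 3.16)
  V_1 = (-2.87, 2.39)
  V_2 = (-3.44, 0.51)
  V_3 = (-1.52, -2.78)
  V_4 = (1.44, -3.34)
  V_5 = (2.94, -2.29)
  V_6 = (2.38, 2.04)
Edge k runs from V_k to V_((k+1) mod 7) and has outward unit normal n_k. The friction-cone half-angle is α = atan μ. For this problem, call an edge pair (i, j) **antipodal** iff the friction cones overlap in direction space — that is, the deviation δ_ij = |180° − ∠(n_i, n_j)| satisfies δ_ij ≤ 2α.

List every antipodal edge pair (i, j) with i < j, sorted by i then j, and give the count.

α = atan 0.55 = 28.81°;  2α = 57.62°
n_0 = (-0.2053, +0.9787)
n_1 = (-0.9570, +0.2901)
n_2 = (-0.8637, -0.5040)
n_3 = (-0.1859, -0.9826)
n_4 = (+0.5735, -0.8192)
n_5 = (+0.9917, +0.1283)
n_6 = (+0.5783, +0.8158)
  (0,1): δ = 118.72°  ·
  (0,2): δ = 71.58°  ·
  (0,3): δ = 22.56°  ✓
  (0,4): δ = 23.14°  ✓
  (0,5): δ = 85.52°  ·
  (0,6): δ = 132.82°  ·
  (1,2): δ = 132.87°  ·
  (1,3): δ = 83.85°  ·
  (1,4): δ = 38.14°  ✓
  (1,5): δ = 24.24°  ✓
  (1,6): δ = 71.54°  ·
  (2,3): δ = 130.98°  ·
  (2,4): δ = 85.28°  ·
  (2,5): δ = 22.90°  ✓
  (2,6): δ = 24.40°  ✓
  (3,4): δ = 134.29°  ·
  (3,5): δ = 71.92°  ·
  (3,6): δ = 24.62°  ✓
  (4,5): δ = 117.62°  ·
  (4,6): δ = 70.32°  ·
  (5,6): δ = 132.70°  ·
antipodal pairs: 7

count = 7; pairs: (0,3), (0,4), (1,4), (1,5), (2,5), (2,6), (3,6)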